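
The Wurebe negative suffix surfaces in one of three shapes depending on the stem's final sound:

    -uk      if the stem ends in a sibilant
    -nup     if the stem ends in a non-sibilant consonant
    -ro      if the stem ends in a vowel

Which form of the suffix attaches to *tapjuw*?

-nup

Since the final sound of *tapjuw* is /w/ (a non-sibilant consonant), it takes -nup.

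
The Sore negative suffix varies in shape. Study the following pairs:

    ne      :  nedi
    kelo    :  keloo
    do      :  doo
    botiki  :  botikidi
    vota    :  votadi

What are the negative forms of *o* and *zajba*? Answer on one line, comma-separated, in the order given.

Looking at the last vowel of each stem: -o when the last vowel of the stem is a rounded vowel (*kelo*, *do*); -di when the last vowel of the stem is an unrounded vowel (*ne*, *botiki*, *vota*).
*o*: last vowel = /o/, a rounded vowel → -o → *oo*.
Since the last vowel of *zajba* is /a/ (an unrounded vowel), it takes -di, giving *zajbadi*.

oo, zajbadi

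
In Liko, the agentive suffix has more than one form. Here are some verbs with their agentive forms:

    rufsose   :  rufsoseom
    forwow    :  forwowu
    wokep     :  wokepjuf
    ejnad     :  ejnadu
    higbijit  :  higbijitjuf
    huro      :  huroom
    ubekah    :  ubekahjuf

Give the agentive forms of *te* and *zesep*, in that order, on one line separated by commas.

The suffix is conditioned by the final sound: -juf when the stem ends in a voiceless consonant (*wokep*, *higbijit*, *ubekah*); -u when the stem ends in a voiced consonant (*forwow*, *ejnad*); -om when the stem ends in a vowel (*rufsose*, *huro*).
The final sound of *te* is /e/, which is a vowel, so the suffix is -om, giving *teom*.
Since the final sound of *zesep* is /p/ (a voiceless consonant), it takes -juf, giving *zesepjuf*.

teom, zesepjuf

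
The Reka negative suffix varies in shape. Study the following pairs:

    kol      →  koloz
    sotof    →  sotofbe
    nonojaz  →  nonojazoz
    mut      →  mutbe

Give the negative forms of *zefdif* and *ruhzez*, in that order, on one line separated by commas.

The alternation tracks the final consonant of the stem — -be when the stem ends in a voiceless consonant (*sotof*, *mut*); -oz when the stem ends in a voiced consonant (*kol*, *nonojaz*).
Since the final consonant of *zefdif* is /f/ (voiceless), it takes -be, giving *zefdifbe*.
The final consonant of *ruhzez* is /z/, which is voiced, so the suffix is -oz, giving *ruhzezoz*.

zefdifbe, ruhzezoz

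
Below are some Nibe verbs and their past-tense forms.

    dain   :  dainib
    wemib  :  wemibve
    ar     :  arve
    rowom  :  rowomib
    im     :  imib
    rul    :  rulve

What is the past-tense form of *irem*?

iremib

Looking at the final consonant of each stem: -ib when the stem ends in a nasal (*dain*, *rowom*, *im*); -ve when the stem ends in a non-nasal consonant (*wemib*, *ar*, *rul*).
*irem*: final consonant = /m/, a nasal → -ib → *iremib*.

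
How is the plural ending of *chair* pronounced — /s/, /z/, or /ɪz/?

/z/

The stem *chair* ends in a voiced non-sibilant sound.
The plural suffix surfaces as /ɪz/ after sibilants, /s/ after other voiceless consonants, and /z/ after other voiced sounds.
So the plural -s on *chair* is pronounced /z/.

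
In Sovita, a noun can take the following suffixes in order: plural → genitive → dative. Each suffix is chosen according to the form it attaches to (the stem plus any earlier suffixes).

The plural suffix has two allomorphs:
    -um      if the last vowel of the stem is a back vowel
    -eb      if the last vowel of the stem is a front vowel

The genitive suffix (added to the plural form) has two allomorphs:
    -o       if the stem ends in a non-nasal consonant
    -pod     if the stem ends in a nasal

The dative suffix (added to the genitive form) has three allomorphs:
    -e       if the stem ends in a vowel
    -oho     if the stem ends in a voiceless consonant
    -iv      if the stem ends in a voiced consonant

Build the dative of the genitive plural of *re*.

reeboe

The last vowel of *re* is /e/, which is a front vowel, so the plural suffix is -eb, giving *reeb*.
The plural form *reeb* — final consonant /b/ (non-nasal) → -o → *reebo*.
Since the final sound of the genitive form *reebo* is /o/ (a vowel), it takes -e, giving *reeboe*.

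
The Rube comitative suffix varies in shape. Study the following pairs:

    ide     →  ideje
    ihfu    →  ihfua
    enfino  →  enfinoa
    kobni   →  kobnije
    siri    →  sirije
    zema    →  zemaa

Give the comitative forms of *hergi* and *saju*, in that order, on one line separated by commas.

The alternation tracks the last vowel of the stem — -je when the last vowel of the stem is a front vowel (*ide*, *kobni*, *siri*); -a when the last vowel of the stem is a back vowel (*ihfu*, *enfino*, *zema*).
Since the last vowel of *hergi* is /i/ (a front vowel), it takes -je, giving *hergije*.
The last vowel of *saju* is /u/, which is a back vowel, so the suffix is -a, giving *sajua*.

hergije, sajua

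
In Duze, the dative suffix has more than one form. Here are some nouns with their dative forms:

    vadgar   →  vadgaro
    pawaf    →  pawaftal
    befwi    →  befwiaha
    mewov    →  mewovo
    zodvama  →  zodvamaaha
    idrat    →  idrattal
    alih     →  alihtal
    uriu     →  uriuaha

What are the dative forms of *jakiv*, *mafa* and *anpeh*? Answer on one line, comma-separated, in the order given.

jakivo, mafaaha, anpehtal

The pattern is voicing of the final sound: -tal when the stem ends in a voiceless consonant (*pawaf*, *idrat*, *alih*); -o when the stem ends in a voiced consonant (*vadgar*, *mewov*); -aha when the stem ends in a vowel (*befwi*, *zodvama*, *uriu*).
*jakiv*: final sound = /v/, a voiced consonant → -o → *jakivo*.
*mafa*: final sound = /a/, a vowel → -aha → *mafaaha*.
Since the final sound of *anpeh* is /h/ (a voiceless consonant), it takes -tal, giving *anpehtal*.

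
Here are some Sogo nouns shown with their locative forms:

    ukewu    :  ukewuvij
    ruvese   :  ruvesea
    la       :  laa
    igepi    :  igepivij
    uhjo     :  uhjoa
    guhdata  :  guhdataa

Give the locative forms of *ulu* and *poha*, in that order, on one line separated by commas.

The pattern is height harmony: -vij when the last vowel of the stem is a high vowel (*ukewu*, *igepi*); -a when the last vowel of the stem is a non-high vowel (*ruvese*, *la*, *uhjo*, *guhdata*).
Since the last vowel of *ulu* is /u/ (a high vowel), it takes -vij, giving *uluvij*.
Since the last vowel of *poha* is /a/ (a non-high vowel), it takes -a, giving *pohaa*.

uluvij, pohaa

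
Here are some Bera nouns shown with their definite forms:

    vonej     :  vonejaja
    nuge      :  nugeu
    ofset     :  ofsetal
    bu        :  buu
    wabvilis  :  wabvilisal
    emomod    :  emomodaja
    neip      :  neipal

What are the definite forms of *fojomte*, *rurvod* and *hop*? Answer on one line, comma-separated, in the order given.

fojomteu, rurvodaja, hopal

Looking at the final sound of each stem: -al when the stem ends in a voiceless consonant (*ofset*, *wabvilis*, *neip*); -aja when the stem ends in a voiced consonant (*vonej*, *emomod*); -u when the stem ends in a vowel (*nuge*, *bu*).
The final sound of *fojomte* is /e/, which is a vowel, so the suffix is -u, giving *fojomteu*.
Since the final sound of *rurvod* is /d/ (a voiced consonant), it takes -aja, giving *rurvodaja*.
The final sound of *hop* is /p/, which is a voiceless consonant, so the suffix is -al, giving *hopal*.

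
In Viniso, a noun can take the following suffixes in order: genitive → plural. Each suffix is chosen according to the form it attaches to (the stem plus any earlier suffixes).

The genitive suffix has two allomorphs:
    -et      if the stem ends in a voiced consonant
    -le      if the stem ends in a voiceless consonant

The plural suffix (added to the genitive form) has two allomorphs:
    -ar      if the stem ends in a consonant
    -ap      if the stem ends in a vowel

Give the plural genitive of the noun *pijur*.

Since the final consonant of *pijur* is /r/ (voiced), it takes -et, giving *pijuret*.
Since the final sound of the genitive form *pijuret* is /t/ (a consonant), it takes -ar, giving *pijuretar*.

pijuretar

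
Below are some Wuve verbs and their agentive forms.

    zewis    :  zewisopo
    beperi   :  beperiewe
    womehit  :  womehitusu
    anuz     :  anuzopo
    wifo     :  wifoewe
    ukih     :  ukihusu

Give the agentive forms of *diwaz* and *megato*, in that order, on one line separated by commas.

diwazopo, megatoewe

The alternation tracks the final sound of the stem — -opo when the stem ends in a sibilant (*zewis*, *anuz*); -usu when the stem ends in a non-sibilant consonant (*womehit*, *ukih*); -ewe when the stem ends in a vowel (*beperi*, *wifo*).
Since the final sound of *diwaz* is /z/ (a sibilant), it takes -opo, giving *diwazopo*.
*megato*: final sound = /o/, a vowel → -ewe → *megatoewe*.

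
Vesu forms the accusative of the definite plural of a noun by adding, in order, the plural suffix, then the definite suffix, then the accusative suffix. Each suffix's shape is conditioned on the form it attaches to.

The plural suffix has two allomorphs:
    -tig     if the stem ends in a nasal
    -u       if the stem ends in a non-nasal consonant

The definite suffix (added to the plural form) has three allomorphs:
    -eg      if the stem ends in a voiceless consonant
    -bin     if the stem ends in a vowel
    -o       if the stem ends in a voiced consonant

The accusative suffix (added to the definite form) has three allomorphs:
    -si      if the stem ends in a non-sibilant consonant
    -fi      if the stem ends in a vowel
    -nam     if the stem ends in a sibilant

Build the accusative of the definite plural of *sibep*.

sibepubinsi

The final consonant of *sibep* is /p/, which is non-nasal, so the plural suffix is -u, giving *sibepu*.
The plural form *sibepu*: final sound = /u/, a vowel → -bin → *sibepubin*.
The definite form *sibepubin* — final sound /n/ (a non-sibilant consonant) → -si → *sibepubinsi*.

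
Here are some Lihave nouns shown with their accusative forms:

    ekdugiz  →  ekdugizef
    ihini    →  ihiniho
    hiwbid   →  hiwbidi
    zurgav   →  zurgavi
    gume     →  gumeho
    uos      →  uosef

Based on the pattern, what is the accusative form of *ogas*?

ogasef

The suffix is conditioned by the final sound: -ef when the stem ends in a sibilant (*ekdugiz*, *uos*); -i when the stem ends in a non-sibilant consonant (*hiwbid*, *zurgav*); -ho when the stem ends in a vowel (*ihini*, *gume*).
*ogas*: final sound = /s/, a sibilant → -ef → *ogasef*.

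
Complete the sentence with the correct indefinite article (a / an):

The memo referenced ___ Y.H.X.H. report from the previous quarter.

a

The indefinite article is chosen by the initial *sound* of the following word, not its spelling.
The initialism *Y.H.X.H.* is read letter by letter; the first letter, Y, is pronounced /waɪ/, which begins with a consonant sound.
So the article is *a*: The memo referenced a Y.H.X.H. report from the previous quarter.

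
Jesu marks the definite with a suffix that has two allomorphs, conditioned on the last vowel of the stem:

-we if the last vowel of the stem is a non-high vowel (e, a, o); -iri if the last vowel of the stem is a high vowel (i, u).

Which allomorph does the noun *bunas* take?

-we

The last vowel of *bunas* is /a/, which is a non-high vowel, so the suffix is -we.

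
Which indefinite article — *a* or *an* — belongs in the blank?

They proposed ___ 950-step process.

The indefinite article is chosen by the initial *sound* of the following word, not its spelling.
The number *950* is spoken "nine hundred …", beginning with /naɪn/ — a consonant sound.
So the article is *a*: They proposed a 950-step process.

a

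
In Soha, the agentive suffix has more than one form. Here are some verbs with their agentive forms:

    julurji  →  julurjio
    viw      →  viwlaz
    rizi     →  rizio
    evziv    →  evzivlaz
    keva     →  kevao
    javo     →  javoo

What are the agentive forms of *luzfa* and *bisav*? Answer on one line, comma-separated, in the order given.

luzfao, bisavlaz

Looking at the final sound of each stem: -laz when the stem ends in a consonant (*viw*, *evziv*); -o when the stem ends in a vowel (*julurji*, *rizi*, *keva*, *javo*).
The final sound of *luzfa* is /a/, which is a vowel, so the suffix is -o, giving *luzfao*.
The final sound of *bisav* is /v/, which is a consonant, so the suffix is -laz, giving *bisavlaz*.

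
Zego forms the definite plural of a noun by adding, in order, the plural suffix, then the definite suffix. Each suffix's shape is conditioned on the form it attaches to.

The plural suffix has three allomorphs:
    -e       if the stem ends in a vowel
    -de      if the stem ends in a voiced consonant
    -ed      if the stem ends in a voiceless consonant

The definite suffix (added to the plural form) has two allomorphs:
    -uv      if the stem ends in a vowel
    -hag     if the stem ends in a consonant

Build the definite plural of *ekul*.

*ekul*: final sound = /l/, a voiced consonant → -de → *ekulde*.
The final sound of the plural form *ekulde* is /e/, which is a vowel, so the definite suffix is -uv, giving *ekuldeuv*.

ekuldeuv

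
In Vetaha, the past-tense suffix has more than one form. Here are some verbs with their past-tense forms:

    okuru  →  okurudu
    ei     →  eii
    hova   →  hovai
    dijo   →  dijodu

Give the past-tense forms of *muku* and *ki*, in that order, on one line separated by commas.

mukudu, kii

The pattern is rounding harmony: -du when the last vowel of the stem is a rounded vowel (*okuru*, *dijo*); -i when the last vowel of the stem is an unrounded vowel (*ei*, *hova*).
*muku* — last vowel /u/ (a rounded vowel) → -du → *mukudu*.
*ki*: last vowel = /i/, an unrounded vowel → -i → *kii*.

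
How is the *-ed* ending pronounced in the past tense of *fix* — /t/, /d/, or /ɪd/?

/t/

The stem *fix* ends in a voiceless consonant other than /t/.
The -ed suffix is realized as /ɪd/ after /t, d/; as /t/ after other voiceless consonants; and as /d/ after other voiced sounds.
So -ed on *fix* is pronounced /t/.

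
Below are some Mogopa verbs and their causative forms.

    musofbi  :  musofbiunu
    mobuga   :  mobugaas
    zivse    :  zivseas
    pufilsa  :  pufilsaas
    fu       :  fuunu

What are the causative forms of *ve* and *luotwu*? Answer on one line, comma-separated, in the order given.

veas, luotwuunu

Looking at the last vowel of each stem: -unu when the last vowel of the stem is a high vowel (*musofbi*, *fu*); -as when the last vowel of the stem is a non-high vowel (*mobuga*, *zivse*, *pufilsa*).
The last vowel of *ve* is /e/, which is a non-high vowel, so the suffix is -as, giving *veas*.
The last vowel of *luotwu* is /u/, which is a high vowel, so the suffix is -unu, giving *luotwuunu*.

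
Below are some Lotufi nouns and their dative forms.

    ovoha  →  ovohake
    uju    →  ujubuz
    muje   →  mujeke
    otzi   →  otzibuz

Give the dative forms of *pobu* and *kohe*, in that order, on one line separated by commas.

The pattern is height harmony: -buz when the last vowel of the stem is a high vowel (*uju*, *otzi*); -ke when the last vowel of the stem is a non-high vowel (*ovoha*, *muje*).
Since the last vowel of *pobu* is /u/ (a high vowel), it takes -buz, giving *pobubuz*.
Since the last vowel of *kohe* is /e/ (a non-high vowel), it takes -ke, giving *koheke*.

pobubuz, koheke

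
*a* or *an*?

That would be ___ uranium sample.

a

The indefinite article is chosen by the initial *sound* of the following word, not its spelling.
*uranium* begins with the sound /jʊ/ (u pronounced /jʊ/) — a consonant sound.
So the article is *a*: That would be a uranium sample.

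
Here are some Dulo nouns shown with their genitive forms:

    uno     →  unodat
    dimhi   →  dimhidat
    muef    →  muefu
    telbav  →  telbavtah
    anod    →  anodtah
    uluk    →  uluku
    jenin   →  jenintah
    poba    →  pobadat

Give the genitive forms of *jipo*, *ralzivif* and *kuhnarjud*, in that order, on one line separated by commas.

The pattern is voicing of the final sound: -u when the stem ends in a voiceless consonant (*muef*, *uluk*); -tah when the stem ends in a voiced consonant (*telbav*, *anod*, *jenin*); -dat when the stem ends in a vowel (*uno*, *dimhi*, *poba*).
*jipo* — final sound /o/ (a vowel) → -dat → *jipodat*.
The final sound of *ralzivif* is /f/, which is a voiceless consonant, so the suffix is -u, giving *ralzivifu*.
*kuhnarjud* — final sound /d/ (a voiced consonant) → -tah → *kuhnarjudtah*.

jipodat, ralzivifu, kuhnarjudtah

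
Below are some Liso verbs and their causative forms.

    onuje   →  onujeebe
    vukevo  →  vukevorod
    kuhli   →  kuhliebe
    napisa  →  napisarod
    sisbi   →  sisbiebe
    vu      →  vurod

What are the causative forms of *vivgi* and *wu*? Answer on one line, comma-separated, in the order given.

vivgiebe, wurod

The suffix is conditioned by the last vowel: -ebe when the last vowel of the stem is a front vowel (*onuje*, *kuhli*, *sisbi*); -rod when the last vowel of the stem is a back vowel (*vukevo*, *napisa*, *vu*).
Since the last vowel of *vivgi* is /i/ (a front vowel), it takes -ebe, giving *vivgiebe*.
*wu*: last vowel = /u/, a back vowel → -rod → *wurod*.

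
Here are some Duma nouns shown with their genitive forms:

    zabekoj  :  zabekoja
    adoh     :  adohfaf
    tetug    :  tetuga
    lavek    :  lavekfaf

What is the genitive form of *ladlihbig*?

ladlihbiga

Looking at the final consonant of each stem: -faf when the stem ends in a voiceless consonant (*adoh*, *lavek*); -a when the stem ends in a voiced consonant (*zabekoj*, *tetug*).
*ladlihbig*: final consonant = /g/, voiced → -a → *ladlihbiga*.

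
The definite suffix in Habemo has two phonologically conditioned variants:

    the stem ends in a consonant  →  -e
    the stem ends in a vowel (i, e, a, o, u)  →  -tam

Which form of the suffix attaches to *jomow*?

Since the final sound of *jomow* is /w/ (a consonant), it takes -e.

-e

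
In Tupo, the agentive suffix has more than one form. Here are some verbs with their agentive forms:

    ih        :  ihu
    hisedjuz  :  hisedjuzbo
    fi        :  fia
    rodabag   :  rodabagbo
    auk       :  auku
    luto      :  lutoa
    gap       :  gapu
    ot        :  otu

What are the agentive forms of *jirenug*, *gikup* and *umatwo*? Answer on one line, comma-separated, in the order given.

The alternation tracks the final sound of the stem — -u when the stem ends in a voiceless consonant (*ih*, *auk*, *gap*, *ot*); -bo when the stem ends in a voiced consonant (*hisedjuz*, *rodabag*); -a when the stem ends in a vowel (*fi*, *luto*).
*jirenug*: final sound = /g/, a voiced consonant → -bo → *jirenugbo*.
*gikup*: final sound = /p/, a voiceless consonant → -u → *gikupu*.
*umatwo* — final sound /o/ (a vowel) → -a → *umatwoa*.

jirenugbo, gikupu, umatwoa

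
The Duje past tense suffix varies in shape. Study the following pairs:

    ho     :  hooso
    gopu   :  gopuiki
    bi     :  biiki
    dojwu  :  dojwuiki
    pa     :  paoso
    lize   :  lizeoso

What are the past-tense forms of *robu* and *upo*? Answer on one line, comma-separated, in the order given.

robuiki, upooso

The alternation tracks the last vowel of the stem — -iki when the last vowel of the stem is a high vowel (*gopu*, *bi*, *dojwu*); -oso when the last vowel of the stem is a non-high vowel (*ho*, *pa*, *lize*).
The last vowel of *robu* is /u/, which is a high vowel, so the suffix is -iki, giving *robuiki*.
*upo* — last vowel /o/ (a non-high vowel) → -oso → *upooso*.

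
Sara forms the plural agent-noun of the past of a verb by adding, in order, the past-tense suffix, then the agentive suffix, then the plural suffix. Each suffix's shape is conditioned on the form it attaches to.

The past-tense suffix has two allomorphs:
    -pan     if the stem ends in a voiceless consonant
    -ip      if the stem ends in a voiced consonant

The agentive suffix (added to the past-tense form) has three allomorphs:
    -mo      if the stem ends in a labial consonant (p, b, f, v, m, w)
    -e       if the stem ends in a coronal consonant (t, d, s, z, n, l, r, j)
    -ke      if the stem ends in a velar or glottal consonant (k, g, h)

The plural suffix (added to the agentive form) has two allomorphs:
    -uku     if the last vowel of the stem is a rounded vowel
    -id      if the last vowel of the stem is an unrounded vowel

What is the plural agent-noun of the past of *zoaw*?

*zoaw* — final consonant /w/ (voiced) → -ip → *zoawip*.
The past-tense form *zoawip* — final consonant /p/ (labial) → -mo → *zoawipmo*.
The agentive form *zoawipmo*: last vowel = /o/, a rounded vowel → -uku → *zoawipmouku*.

zoawipmouku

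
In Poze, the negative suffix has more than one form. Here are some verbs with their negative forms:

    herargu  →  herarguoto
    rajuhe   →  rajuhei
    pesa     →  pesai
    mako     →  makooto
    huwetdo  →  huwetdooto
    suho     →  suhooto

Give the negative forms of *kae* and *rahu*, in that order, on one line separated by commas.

The alternation tracks the last vowel of the stem — -oto when the last vowel of the stem is a rounded vowel (*herargu*, *mako*, *huwetdo*, *suho*); -i when the last vowel of the stem is an unrounded vowel (*rajuhe*, *pesa*).
*kae*: last vowel = /e/, an unrounded vowel → -i → *kaei*.
Since the last vowel of *rahu* is /u/ (a rounded vowel), it takes -oto, giving *rahuoto*.

kaei, rahuoto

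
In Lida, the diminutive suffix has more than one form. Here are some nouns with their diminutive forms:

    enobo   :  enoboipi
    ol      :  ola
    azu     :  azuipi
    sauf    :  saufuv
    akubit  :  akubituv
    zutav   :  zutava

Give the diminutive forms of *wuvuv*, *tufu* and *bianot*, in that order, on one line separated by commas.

wuvuva, tufuipi, bianotuv

The suffix is conditioned by the final sound: -uv when the stem ends in a voiceless consonant (*sauf*, *akubit*); -a when the stem ends in a voiced consonant (*ol*, *zutav*); -ipi when the stem ends in a vowel (*enobo*, *azu*).
*wuvuv*: final sound = /v/, a voiced consonant → -a → *wuvuva*.
*tufu*: final sound = /u/, a vowel → -ipi → *tufuipi*.
Since the final sound of *bianot* is /t/ (a voiceless consonant), it takes -uv, giving *bianotuv*.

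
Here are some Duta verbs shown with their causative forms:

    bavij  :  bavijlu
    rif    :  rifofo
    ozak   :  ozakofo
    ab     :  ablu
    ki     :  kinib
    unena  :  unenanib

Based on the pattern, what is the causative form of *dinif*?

dinifofo

Looking at the final sound of each stem: -ofo when the stem ends in a voiceless consonant (*rif*, *ozak*); -lu when the stem ends in a voiced consonant (*bavij*, *ab*); -nib when the stem ends in a vowel (*ki*, *unena*).
*dinif* — final sound /f/ (a voiceless consonant) → -ofo → *dinifofo*.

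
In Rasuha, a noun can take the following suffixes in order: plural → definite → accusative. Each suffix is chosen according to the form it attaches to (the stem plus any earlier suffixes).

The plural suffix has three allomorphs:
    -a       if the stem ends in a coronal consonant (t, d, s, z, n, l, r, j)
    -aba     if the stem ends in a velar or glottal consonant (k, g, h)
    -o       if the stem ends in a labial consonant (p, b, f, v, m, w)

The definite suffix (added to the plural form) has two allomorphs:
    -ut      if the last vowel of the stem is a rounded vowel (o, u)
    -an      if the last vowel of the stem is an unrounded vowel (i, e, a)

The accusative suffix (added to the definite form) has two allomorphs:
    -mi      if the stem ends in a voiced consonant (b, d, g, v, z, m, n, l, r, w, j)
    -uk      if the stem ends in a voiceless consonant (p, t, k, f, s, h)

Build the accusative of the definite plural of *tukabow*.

*tukabow*: final consonant = /w/, labial → -o → *tukabowo*.
The plural form *tukabowo* — last vowel /o/ (a rounded vowel) → -ut → *tukabowout*.
The definite form *tukabowout* — final consonant /t/ (voiceless) → -uk → *tukabowoutuk*.

tukabowoutuk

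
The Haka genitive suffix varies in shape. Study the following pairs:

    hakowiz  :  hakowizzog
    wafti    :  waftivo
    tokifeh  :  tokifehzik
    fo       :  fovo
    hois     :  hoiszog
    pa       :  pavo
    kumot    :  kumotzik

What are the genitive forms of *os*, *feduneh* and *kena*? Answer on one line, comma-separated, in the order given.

oszog, fedunehzik, kenavo

The alternation tracks the final sound of the stem — -zog when the stem ends in a sibilant (*hakowiz*, *hois*); -zik when the stem ends in a non-sibilant consonant (*tokifeh*, *kumot*); -vo when the stem ends in a vowel (*wafti*, *fo*, *pa*).
*os* — final sound /s/ (a sibilant) → -zog → *oszog*.
*feduneh* — final sound /h/ (a non-sibilant consonant) → -zik → *fedunehzik*.
The final sound of *kena* is /a/, which is a vowel, so the suffix is -vo, giving *kenavo*.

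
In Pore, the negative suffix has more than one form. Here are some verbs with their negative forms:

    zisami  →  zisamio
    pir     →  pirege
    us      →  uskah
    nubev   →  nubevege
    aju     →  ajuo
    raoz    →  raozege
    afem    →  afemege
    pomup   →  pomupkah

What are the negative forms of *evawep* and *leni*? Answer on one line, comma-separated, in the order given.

evawepkah, lenio

The suffix is conditioned by the final sound: -kah when the stem ends in a voiceless consonant (*us*, *pomup*); -ege when the stem ends in a voiced consonant (*pir*, *nubev*, *raoz*, *afem*); -o when the stem ends in a vowel (*zisami*, *aju*).
The final sound of *evawep* is /p/, which is a voiceless consonant, so the suffix is -kah, giving *evawepkah*.
*leni*: final sound = /i/, a vowel → -o → *lenio*.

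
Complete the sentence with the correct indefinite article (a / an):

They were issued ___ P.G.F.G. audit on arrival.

The indefinite article is chosen by the initial *sound* of the following word, not its spelling.
The initialism *P.G.F.G.* is read letter by letter; the first letter, P, is pronounced /piː/, which begins with a consonant sound.
So the article is *a*: They were issued a P.G.F.G. audit on arrival.

a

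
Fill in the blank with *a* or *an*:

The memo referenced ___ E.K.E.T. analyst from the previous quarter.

The indefinite article is chosen by the initial *sound* of the following word, not its spelling.
The initialism *E.K.E.T.* is read letter by letter; the first letter, E, is pronounced /iː/, which begins with a vowel sound.
So the article is *an*: The memo referenced an E.K.E.T. analyst from the previous quarter.

an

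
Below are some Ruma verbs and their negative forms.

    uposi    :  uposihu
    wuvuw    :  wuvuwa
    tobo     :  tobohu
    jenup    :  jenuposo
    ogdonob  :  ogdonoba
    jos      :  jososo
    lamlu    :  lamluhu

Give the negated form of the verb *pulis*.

pulisoso

The alternation tracks the final sound of the stem — -oso when the stem ends in a voiceless consonant (*jenup*, *jos*); -a when the stem ends in a voiced consonant (*wuvuw*, *ogdonob*); -hu when the stem ends in a vowel (*uposi*, *tobo*, *lamlu*).
*pulis* — final sound /s/ (a voiceless consonant) → -oso → *pulisoso*.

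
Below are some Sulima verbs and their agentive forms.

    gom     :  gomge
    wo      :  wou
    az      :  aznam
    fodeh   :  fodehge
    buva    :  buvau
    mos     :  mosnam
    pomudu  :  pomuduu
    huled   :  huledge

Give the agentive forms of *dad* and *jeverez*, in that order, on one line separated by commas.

The alternation tracks the final sound of the stem — -nam when the stem ends in a sibilant (*az*, *mos*); -ge when the stem ends in a non-sibilant consonant (*gom*, *fodeh*, *huled*); -u when the stem ends in a vowel (*wo*, *buva*, *pomudu*).
The final sound of *dad* is /d/, which is a non-sibilant consonant, so the suffix is -ge, giving *dadge*.
*jeverez* — final sound /z/ (a sibilant) → -nam → *jevereznam*.

dadge, jevereznam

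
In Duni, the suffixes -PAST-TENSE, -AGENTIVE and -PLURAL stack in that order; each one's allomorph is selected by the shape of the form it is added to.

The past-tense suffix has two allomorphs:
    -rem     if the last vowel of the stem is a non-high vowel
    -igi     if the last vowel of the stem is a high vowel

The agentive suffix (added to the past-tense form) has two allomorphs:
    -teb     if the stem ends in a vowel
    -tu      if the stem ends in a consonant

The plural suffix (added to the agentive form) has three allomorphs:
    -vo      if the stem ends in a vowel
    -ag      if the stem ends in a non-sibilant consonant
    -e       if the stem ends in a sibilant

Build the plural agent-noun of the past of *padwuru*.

padwuruigitebag

*padwuru* — last vowel /u/ (a high vowel) → -igi → *padwuruigi*.
The past-tense form *padwuruigi* — final sound /i/ (a vowel) → -teb → *padwuruigiteb*.
The final sound of the agentive form *padwuruigiteb* is /b/, which is a non-sibilant consonant, so the plural suffix is -ag, giving *padwuruigitebag*.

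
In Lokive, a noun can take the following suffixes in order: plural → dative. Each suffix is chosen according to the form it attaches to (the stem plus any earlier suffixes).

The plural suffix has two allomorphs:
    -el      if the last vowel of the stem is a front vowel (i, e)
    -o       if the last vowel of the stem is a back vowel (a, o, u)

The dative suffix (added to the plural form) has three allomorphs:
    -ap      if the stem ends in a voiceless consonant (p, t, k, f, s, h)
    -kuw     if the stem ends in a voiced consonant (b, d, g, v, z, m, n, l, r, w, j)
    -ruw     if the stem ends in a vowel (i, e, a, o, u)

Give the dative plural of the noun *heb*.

Since the last vowel of *heb* is /e/ (a front vowel), it takes -el, giving *hebel*.
The plural form *hebel* — final sound /l/ (a voiced consonant) → -kuw → *hebelkuw*.

hebelkuw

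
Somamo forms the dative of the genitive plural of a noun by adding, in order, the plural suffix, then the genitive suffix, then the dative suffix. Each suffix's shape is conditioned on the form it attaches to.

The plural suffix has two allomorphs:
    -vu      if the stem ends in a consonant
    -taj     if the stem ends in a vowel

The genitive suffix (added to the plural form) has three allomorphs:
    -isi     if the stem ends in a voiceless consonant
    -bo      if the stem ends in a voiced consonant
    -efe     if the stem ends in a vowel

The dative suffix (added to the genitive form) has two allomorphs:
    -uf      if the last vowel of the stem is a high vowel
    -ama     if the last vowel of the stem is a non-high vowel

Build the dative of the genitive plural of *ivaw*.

ivawvuefeama

The final sound of *ivaw* is /w/, which is a consonant, so the plural suffix is -vu, giving *ivawvu*.
The final sound of the plural form *ivawvu* is /u/, which is a vowel, so the genitive suffix is -efe, giving *ivawvuefe*.
Since the last vowel of the genitive form *ivawvuefe* is /e/ (a non-high vowel), it takes -ama, giving *ivawvuefeama*.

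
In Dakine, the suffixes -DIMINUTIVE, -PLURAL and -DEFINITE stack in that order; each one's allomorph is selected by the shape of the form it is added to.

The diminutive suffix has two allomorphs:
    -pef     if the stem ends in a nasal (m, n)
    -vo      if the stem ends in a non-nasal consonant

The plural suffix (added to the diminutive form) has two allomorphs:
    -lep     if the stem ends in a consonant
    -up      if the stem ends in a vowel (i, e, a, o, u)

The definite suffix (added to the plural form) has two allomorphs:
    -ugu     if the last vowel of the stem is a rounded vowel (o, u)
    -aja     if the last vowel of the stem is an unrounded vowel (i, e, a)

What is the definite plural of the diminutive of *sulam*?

*sulam*: final consonant = /m/, a nasal → -pef → *sulampef*.
The final sound of the diminutive form *sulampef* is /f/, which is a consonant, so the plural suffix is -lep, giving *sulampeflep*.
The plural form *sulampeflep* — last vowel /e/ (an unrounded vowel) → -aja → *sulampeflepaja*.

sulampeflepaja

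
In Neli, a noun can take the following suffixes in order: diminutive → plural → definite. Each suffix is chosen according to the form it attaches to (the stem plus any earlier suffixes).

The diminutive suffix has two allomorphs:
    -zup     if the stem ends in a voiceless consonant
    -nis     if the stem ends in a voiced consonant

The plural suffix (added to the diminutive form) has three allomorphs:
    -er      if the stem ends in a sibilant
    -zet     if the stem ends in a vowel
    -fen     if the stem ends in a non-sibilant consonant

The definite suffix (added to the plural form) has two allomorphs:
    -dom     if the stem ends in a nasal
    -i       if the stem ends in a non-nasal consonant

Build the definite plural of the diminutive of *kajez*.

kajezniseri

*kajez*: final consonant = /z/, voiced → -nis → *kajeznis*.
The diminutive form *kajeznis* — final sound /s/ (a sibilant) → -er → *kajezniser*.
The plural form *kajezniser* — final consonant /r/ (non-nasal) → -i → *kajezniseri*.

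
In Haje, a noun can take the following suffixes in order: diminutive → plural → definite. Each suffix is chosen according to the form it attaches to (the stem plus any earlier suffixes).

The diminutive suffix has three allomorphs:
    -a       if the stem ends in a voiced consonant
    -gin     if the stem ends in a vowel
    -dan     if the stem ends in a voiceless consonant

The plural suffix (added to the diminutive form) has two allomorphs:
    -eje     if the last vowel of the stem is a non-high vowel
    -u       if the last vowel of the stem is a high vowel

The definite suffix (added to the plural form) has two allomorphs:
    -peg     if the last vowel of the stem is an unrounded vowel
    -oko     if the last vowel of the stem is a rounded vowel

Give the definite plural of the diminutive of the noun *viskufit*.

*viskufit* — final sound /t/ (a voiceless consonant) → -dan → *viskufitdan*.
The diminutive form *viskufitdan* — last vowel /a/ (a non-high vowel) → -eje → *viskufitdaneje*.
Since the last vowel of the plural form *viskufitdaneje* is /e/ (an unrounded vowel), it takes -peg, giving *viskufitdanejepeg*.

viskufitdanejepeg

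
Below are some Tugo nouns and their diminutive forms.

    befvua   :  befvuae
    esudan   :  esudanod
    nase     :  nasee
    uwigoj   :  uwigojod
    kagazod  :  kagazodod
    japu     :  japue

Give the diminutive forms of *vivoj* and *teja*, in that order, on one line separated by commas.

vivojod, tejae

Looking at the final sound of each stem: -od when the stem ends in a consonant (*esudan*, *uwigoj*, *kagazod*); -e when the stem ends in a vowel (*befvua*, *nase*, *japu*).
*vivoj* — final sound /j/ (a consonant) → -od → *vivojod*.
Since the final sound of *teja* is /a/ (a vowel), it takes -e, giving *tejae*.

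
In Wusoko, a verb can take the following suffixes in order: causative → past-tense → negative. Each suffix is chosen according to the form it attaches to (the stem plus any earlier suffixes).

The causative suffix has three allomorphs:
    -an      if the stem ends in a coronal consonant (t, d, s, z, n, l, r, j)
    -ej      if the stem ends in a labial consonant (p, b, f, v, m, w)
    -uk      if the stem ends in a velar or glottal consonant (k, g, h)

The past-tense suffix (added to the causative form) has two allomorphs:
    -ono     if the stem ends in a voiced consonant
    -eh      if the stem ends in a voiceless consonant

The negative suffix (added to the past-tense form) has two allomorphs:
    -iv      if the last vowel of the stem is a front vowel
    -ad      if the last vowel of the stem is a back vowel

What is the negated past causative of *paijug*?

*paijug*: final consonant = /g/, velar/glottal → -uk → *paijuguk*.
The final consonant of the causative form *paijuguk* is /k/, which is voiceless, so the past-tense suffix is -eh, giving *paijugukeh*.
Since the last vowel of the past-tense form *paijugukeh* is /e/ (a front vowel), it takes -iv, giving *paijugukehiv*.

paijugukehiv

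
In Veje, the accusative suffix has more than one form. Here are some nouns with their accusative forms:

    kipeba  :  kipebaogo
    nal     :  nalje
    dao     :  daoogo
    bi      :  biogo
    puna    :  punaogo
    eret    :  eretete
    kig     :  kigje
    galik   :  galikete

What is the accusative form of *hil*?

The pattern is voicing of the final sound: -ete when the stem ends in a voiceless consonant (*eret*, *galik*); -je when the stem ends in a voiced consonant (*nal*, *kig*); -ogo when the stem ends in a vowel (*kipeba*, *dao*, *bi*, *puna*).
The final sound of *hil* is /l/, which is a voiced consonant, so the suffix is -je, giving *hilje*.

hilje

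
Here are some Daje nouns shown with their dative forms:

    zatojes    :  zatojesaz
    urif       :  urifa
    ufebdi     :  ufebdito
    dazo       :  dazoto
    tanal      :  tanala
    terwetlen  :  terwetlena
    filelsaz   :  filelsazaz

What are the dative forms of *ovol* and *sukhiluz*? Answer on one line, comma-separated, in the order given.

The pattern is sibilance of the final sound: -az when the stem ends in a sibilant (*zatojes*, *filelsaz*); -a when the stem ends in a non-sibilant consonant (*urif*, *tanal*, *terwetlen*); -to when the stem ends in a vowel (*ufebdi*, *dazo*).
The final sound of *ovol* is /l/, which is a non-sibilant consonant, so the suffix is -a, giving *ovola*.
*sukhiluz*: final sound = /z/, a sibilant → -az → *sukhiluzaz*.

ovola, sukhiluzaz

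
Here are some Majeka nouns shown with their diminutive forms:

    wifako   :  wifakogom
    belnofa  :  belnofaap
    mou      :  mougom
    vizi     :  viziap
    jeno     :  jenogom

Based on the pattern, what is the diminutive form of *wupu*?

Looking at the last vowel of each stem: -gom when the last vowel of the stem is a rounded vowel (*wifako*, *mou*, *jeno*); -ap when the last vowel of the stem is an unrounded vowel (*belnofa*, *vizi*).
*wupu*: last vowel = /u/, a rounded vowel → -gom → *wupugom*.

wupugom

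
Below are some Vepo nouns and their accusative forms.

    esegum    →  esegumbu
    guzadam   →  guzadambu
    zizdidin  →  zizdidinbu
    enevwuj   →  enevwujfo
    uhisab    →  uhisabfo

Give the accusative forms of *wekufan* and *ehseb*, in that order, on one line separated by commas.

The suffix is conditioned by the final consonant: -bu when the stem ends in a nasal (*esegum*, *guzadam*, *zizdidin*); -fo when the stem ends in a non-nasal consonant (*enevwuj*, *uhisab*).
Since the final consonant of *wekufan* is /n/ (a nasal), it takes -bu, giving *wekufanbu*.
*ehseb* — final consonant /b/ (non-nasal) → -fo → *ehsebfo*.

wekufanbu, ehsebfo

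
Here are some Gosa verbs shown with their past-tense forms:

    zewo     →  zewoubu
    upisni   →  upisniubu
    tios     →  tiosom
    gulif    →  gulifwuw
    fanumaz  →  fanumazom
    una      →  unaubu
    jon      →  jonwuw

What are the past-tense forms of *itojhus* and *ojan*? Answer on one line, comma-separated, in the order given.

itojhusom, ojanwuw

Looking at the final sound of each stem: -om when the stem ends in a sibilant (*tios*, *fanumaz*); -wuw when the stem ends in a non-sibilant consonant (*gulif*, *jon*); -ubu when the stem ends in a vowel (*zewo*, *upisni*, *una*).
Since the final sound of *itojhus* is /s/ (a sibilant), it takes -om, giving *itojhusom*.
*ojan*: final sound = /n/, a non-sibilant consonant → -wuw → *ojanwuw*.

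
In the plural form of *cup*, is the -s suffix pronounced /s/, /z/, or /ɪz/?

The stem *cup* ends in a voiceless non-sibilant consonant.
The plural suffix surfaces as /ɪz/ after sibilants, /s/ after other voiceless consonants, and /z/ after other voiced sounds.
So the plural -s on *cup* is pronounced /s/.

/s/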